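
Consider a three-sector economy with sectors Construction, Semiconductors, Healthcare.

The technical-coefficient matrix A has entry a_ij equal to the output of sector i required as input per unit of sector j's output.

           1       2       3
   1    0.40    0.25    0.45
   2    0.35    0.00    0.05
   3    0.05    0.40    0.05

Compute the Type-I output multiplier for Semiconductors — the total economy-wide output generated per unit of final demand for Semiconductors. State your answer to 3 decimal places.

I − A =
  [   0.60    -0.25    -0.45]
  [  -0.35     1.00    -0.05]
  [  -0.05    -0.40     0.95]
Cofactors of I−A, C_ij = (−1)^(i+j)·(minor ij) (rows/columns in the sector order above):
  C_11 = (1.00)(0.95) − (-0.05)(-0.40) = 0.9300
  C_12 = −[(-0.35)(0.95) − (-0.05)(-0.05)] = 0.3350
  C_13 = (-0.35)(-0.40) − (1.00)(-0.05) = 0.1900
  C_21 = −[(-0.25)(0.95) − (-0.45)(-0.40)] = 0.4175
  C_22 = (0.60)(0.95) − (-0.45)(-0.05) = 0.5475
  C_23 = −[(0.60)(-0.40) − (-0.25)(-0.05)] = 0.2525
  C_31 = (-0.25)(-0.05) − (-0.45)(1.00) = 0.4625
  C_32 = −[(0.60)(-0.05) − (-0.45)(-0.35)] = 0.1875
  C_33 = (0.60)(1.00) − (-0.25)(-0.35) = 0.5125
det(I−A) = Σ_j (I−A)_1j·C_1j = (0.60)(0.9300) + (-0.25)(0.3350) + (-0.45)(0.1900) = 0.38875
adj(I−A) = Cᵀ =
  [ 0.9300   0.4175   0.4625]
  [ 0.3350   0.5475   0.1875]
  [ 0.1900   0.2525   0.5125]
(I − A)⁻¹ = adj(I−A) / det(I−A) ≈
  [   2.3923     1.0740     1.1897]
  [   0.8617     1.4084     0.4823]
  [   0.4887     0.6495     1.3183]
The output multiplier for sector j is the column-j sum of the Leontief inverse (I − A)⁻¹ = adj(I−A) / det(I−A).
Column 2 of adj(I−A): (0.4175, 0.5475, 0.2525); det(I−A) = 0.38875.
m_2 = (0.4175 + 0.5475 + 0.2525) / 0.38875 = 1.2175 / 0.38875 ≈ 3.132.

m_2 = 3.132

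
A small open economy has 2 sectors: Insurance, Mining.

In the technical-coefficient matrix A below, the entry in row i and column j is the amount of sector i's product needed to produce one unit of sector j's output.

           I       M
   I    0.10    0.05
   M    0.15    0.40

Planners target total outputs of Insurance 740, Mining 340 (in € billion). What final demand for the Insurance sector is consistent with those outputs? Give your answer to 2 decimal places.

d_I = 649.00

I − A =
  [   0.90    -0.05]
  [  -0.15     0.60]
d = (I − A) x:
  d_I = (+0.90)·740 + (-0.05)·340 = 649.00
  d_M = (-0.15)·740 + (+0.60)·340 = 93.00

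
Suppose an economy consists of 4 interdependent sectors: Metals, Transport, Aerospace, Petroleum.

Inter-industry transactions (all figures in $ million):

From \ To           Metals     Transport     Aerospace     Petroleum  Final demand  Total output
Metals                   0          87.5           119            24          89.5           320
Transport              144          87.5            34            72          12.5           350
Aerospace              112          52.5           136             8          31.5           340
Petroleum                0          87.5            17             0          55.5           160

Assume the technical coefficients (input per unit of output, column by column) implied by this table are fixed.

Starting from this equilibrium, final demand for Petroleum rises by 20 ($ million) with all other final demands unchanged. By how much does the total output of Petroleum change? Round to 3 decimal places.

Δx_P = 29.402

Technical coefficients a_ij = z_ij / X_j:
  a_MM = 0/320 = 0.00, a_TM = 144/320 = 0.45, a_AM = 112/320 = 0.35, a_PM = 0/320 = 0.00
  a_MT = 87.5/350 = 0.25, a_TT = 87.5/350 = 0.25, a_AT = 52.5/350 = 0.15, a_PT = 87.5/350 = 0.25
  a_MA = 119/340 = 0.35, a_TA = 34/340 = 0.10, a_AA = 136/340 = 0.40, a_PA = 17/340 = 0.05
  a_MP = 24/160 = 0.15, a_TP = 72/160 = 0.45, a_AP = 8/160 = 0.05, a_PP = 0/160 = 0.00
I − A =
  [   1.00    -0.25    -0.35    -0.15]
  [  -0.45     0.75    -0.10    -0.45]
  [  -0.35    -0.15     0.60    -0.05]
  [   0.00    -0.25    -0.05     1.00]
Compute the cofactors C_ij = (−1)^(i+j)·(3×3 minor ij) of I−A; the adjugate is their transpose:
adj(I−A) = Cᵀ =
  [ 0.361000   0.229875   0.263125   0.170750]
  [ 0.311750   0.472375   0.283375   0.273500]
  [ 0.296250   0.263125   0.508125   0.188250]
  [ 0.092750   0.131250   0.096250   0.243250]
det(I−A) = Σ_j (I−A)_1j·C_1j = (1.00)(0.361000) + (-0.25)(0.311750) + (-0.35)(0.296250) + (-0.15)(0.092750) = 0.1654625
(I − A)⁻¹ = adj(I−A) / det(I−A) ≈
  [   2.1818     1.3893     1.5902     1.0320]
  [   1.8841     2.8549     1.7126     1.6529]
  [   1.7904     1.5902     3.0709     1.1377]
  [   0.5605     0.7932     0.5817     1.4701]
Δx = (I − A)⁻¹ Δd with Δd having +20 in the Petroleum component and 0 elsewhere.
So Δx_P = L_PP · (+20), where L_PP = adj(I−A)_PP / det(I−A) = 0.243250 / 0.1654625.
Δx_P = 0.243250 × (+20) / 0.1654625 = 4.865 / 0.1654625 ≈ 29.402.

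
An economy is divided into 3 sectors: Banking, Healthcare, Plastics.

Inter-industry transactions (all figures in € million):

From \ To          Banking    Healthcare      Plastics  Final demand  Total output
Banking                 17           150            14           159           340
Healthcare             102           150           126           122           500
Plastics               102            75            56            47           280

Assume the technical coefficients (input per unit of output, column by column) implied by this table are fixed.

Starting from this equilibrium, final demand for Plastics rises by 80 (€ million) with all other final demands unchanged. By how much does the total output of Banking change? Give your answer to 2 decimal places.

Δx_1 = 39.69

Technical coefficients a_ij = z_ij / X_j:
  a_11 = 17/340 = 0.05, a_21 = 102/340 = 0.30, a_31 = 102/340 = 0.30
  a_12 = 150/500 = 0.30, a_22 = 150/500 = 0.30, a_32 = 75/500 = 0.15
  a_13 = 14/280 = 0.05, a_23 = 126/280 = 0.45, a_33 = 56/280 = 0.20
I − A =
  [   0.95    -0.30    -0.05]
  [  -0.30     0.70    -0.45]
  [  -0.30    -0.15     0.80]
Cofactors of I−A, C_ij = (−1)^(i+j)·(minor ij) (rows/columns in the sector order above):
  C_11 = (0.70)(0.80) − (-0.45)(-0.15) = 0.4925
  C_12 = −[(-0.30)(0.80) − (-0.45)(-0.30)] = 0.3750
  C_13 = (-0.30)(-0.15) − (0.70)(-0.30) = 0.2550
  C_21 = −[(-0.30)(0.80) − (-0.05)(-0.15)] = 0.2475
  C_22 = (0.95)(0.80) − (-0.05)(-0.30) = 0.7450
  C_23 = −[(0.95)(-0.15) − (-0.30)(-0.30)] = 0.2325
  C_31 = (-0.30)(-0.45) − (-0.05)(0.70) = 0.1700
  C_32 = −[(0.95)(-0.45) − (-0.05)(-0.30)] = 0.4425
  C_33 = (0.95)(0.70) − (-0.30)(-0.30) = 0.5750
det(I−A) = Σ_j (I−A)_1j·C_1j = (0.95)(0.4925) + (-0.30)(0.3750) + (-0.05)(0.2550) = 0.342625
adj(I−A) = Cᵀ =
  [ 0.4925   0.2475   0.1700]
  [ 0.3750   0.7450   0.4425]
  [ 0.2550   0.2325   0.5750]
(I − A)⁻¹ = adj(I−A) / det(I−A) ≈
  [   1.4374     0.7224     0.4962]
  [   1.0945     2.1744     1.2915]
  [   0.7443     0.6786     1.6782]
Δx = (I − A)⁻¹ Δd with Δd having +80 in the Plastics component and 0 elsewhere.
So Δx_1 = L_13 · (+80), where L_13 = adj(I−A)_13 / det(I−A) = 0.1700 / 0.342625.
Δx_1 = 0.1700 × (+80) / 0.342625 = 13.60 / 0.342625 ≈ 39.69.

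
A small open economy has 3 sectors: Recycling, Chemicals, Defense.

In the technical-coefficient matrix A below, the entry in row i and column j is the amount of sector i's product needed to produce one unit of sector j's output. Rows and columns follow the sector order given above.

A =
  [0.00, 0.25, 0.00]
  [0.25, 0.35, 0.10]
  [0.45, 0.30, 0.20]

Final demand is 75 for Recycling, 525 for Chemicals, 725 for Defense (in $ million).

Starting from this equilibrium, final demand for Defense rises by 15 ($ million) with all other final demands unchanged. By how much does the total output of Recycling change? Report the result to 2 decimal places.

I − A =
  [   1.00    -0.25     0.00]
  [  -0.25     0.65    -0.10]
  [  -0.45    -0.30     0.80]
Cofactors of I−A, C_ij = (−1)^(i+j)·(minor ij) (rows/columns in the sector order above):
  C_11 = (0.65)(0.80) − (-0.10)(-0.30) = 0.4900
  C_12 = −[(-0.25)(0.80) − (-0.10)(-0.45)] = 0.2450
  C_13 = (-0.25)(-0.30) − (0.65)(-0.45) = 0.3675
  C_21 = −[(-0.25)(0.80) − (0.00)(-0.30)] = 0.2000
  C_22 = (1.00)(0.80) − (0.00)(-0.45) = 0.8000
  C_23 = −[(1.00)(-0.30) − (-0.25)(-0.45)] = 0.4125
  C_31 = (-0.25)(-0.10) − (0.00)(0.65) = 0.0250
  C_32 = −[(1.00)(-0.10) − (0.00)(-0.25)] = 0.1000
  C_33 = (1.00)(0.65) − (-0.25)(-0.25) = 0.5875
det(I−A) = Σ_j (I−A)_1j·C_1j = (1.00)(0.4900) + (-0.25)(0.2450) + (0.00)(0.3675) = 0.42875
adj(I−A) = Cᵀ =
  [ 0.4900   0.2000   0.0250]
  [ 0.2450   0.8000   0.1000]
  [ 0.3675   0.4125   0.5875]
(I − A)⁻¹ = adj(I−A) / det(I−A) ≈
  [   1.1429     0.4665     0.0583]
  [   0.5714     1.8659     0.2332]
  [   0.8571     0.9621     1.3703]
Δx = (I − A)⁻¹ Δd with Δd having +15 in the Defense component and 0 elsewhere.
So Δx_R = L_RD · (+15), where L_RD = adj(I−A)_RD / det(I−A) = 0.0250 / 0.42875.
Δx_R = 0.0250 × (+15) / 0.42875 = 0.375 / 0.42875 ≈ 0.87.

Δx_R = 0.87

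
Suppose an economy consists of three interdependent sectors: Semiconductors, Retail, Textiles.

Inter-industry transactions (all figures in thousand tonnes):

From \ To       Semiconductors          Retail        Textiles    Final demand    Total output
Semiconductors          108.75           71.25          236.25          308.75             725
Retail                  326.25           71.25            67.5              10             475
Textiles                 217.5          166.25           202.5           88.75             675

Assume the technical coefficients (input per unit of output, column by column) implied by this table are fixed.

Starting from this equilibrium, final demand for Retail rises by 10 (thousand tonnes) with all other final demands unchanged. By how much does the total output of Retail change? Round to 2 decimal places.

Technical coefficients a_ij = z_ij / X_j:
  a_11 = 108.75/725 = 0.15, a_21 = 326.25/725 = 0.45, a_31 = 217.5/725 = 0.30
  a_12 = 71.25/475 = 0.15, a_22 = 71.25/475 = 0.15, a_32 = 166.25/475 = 0.35
  a_13 = 236.25/675 = 0.35, a_23 = 67.5/675 = 0.10, a_33 = 202.5/675 = 0.30
I − A =
  [   0.85    -0.15    -0.35]
  [  -0.45     0.85    -0.10]
  [  -0.30    -0.35     0.70]
Cofactors of I−A, C_ij = (−1)^(i+j)·(minor ij) (rows/columns in the sector order above):
  C_11 = (0.85)(0.70) − (-0.10)(-0.35) = 0.5600
  C_12 = −[(-0.45)(0.70) − (-0.10)(-0.30)] = 0.3450
  C_13 = (-0.45)(-0.35) − (0.85)(-0.30) = 0.4125
  C_21 = −[(-0.15)(0.70) − (-0.35)(-0.35)] = 0.2275
  C_22 = (0.85)(0.70) − (-0.35)(-0.30) = 0.4900
  C_23 = −[(0.85)(-0.35) − (-0.15)(-0.30)] = 0.3425
  C_31 = (-0.15)(-0.10) − (-0.35)(0.85) = 0.3125
  C_32 = −[(0.85)(-0.10) − (-0.35)(-0.45)] = 0.2425
  C_33 = (0.85)(0.85) − (-0.15)(-0.45) = 0.6550
det(I−A) = Σ_j (I−A)_1j·C_1j = (0.85)(0.5600) + (-0.15)(0.3450) + (-0.35)(0.4125) = 0.279875
adj(I−A) = Cᵀ =
  [ 0.5600   0.2275   0.3125]
  [ 0.3450   0.4900   0.2425]
  [ 0.4125   0.3425   0.6550]
(I − A)⁻¹ = adj(I−A) / det(I−A) ≈
  [   2.0009     0.8129     1.1166]
  [   1.2327     1.7508     0.8665]
  [   1.4739     1.2238     2.3403]
Δx = (I − A)⁻¹ Δd with Δd having +10 in the Retail component and 0 elsewhere.
So Δx_2 = L_22 · (+10), where L_22 = adj(I−A)_22 / det(I−A) = 0.4900 / 0.279875.
Δx_2 = 0.4900 × (+10) / 0.279875 = 4.90 / 0.279875 ≈ 17.51.

Δx_2 = 17.51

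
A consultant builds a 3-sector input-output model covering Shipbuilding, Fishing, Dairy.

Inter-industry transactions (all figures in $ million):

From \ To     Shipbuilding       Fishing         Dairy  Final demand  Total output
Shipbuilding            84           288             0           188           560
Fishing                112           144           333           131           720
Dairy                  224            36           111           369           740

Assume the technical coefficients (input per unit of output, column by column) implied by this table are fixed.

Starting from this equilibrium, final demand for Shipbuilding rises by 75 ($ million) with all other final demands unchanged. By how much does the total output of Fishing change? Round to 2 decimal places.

Technical coefficients a_ij = z_ij / X_j:
  a_11 = 84/560 = 0.15, a_21 = 112/560 = 0.20, a_31 = 224/560 = 0.40
  a_12 = 288/720 = 0.40, a_22 = 144/720 = 0.20, a_32 = 36/720 = 0.05
  a_13 = 0/740 = 0.00, a_23 = 333/740 = 0.45, a_33 = 111/740 = 0.15
I − A =
  [   0.85    -0.40     0.00]
  [  -0.20     0.80    -0.45]
  [  -0.40    -0.05     0.85]
Cofactors of I−A, C_ij = (−1)^(i+j)·(minor ij) (rows/columns in the sector order above):
  C_11 = (0.80)(0.85) − (-0.45)(-0.05) = 0.6575
  C_12 = −[(-0.20)(0.85) − (-0.45)(-0.40)] = 0.3500
  C_13 = (-0.20)(-0.05) − (0.80)(-0.40) = 0.3300
  C_21 = −[(-0.40)(0.85) − (0.00)(-0.05)] = 0.3400
  C_22 = (0.85)(0.85) − (0.00)(-0.40) = 0.7225
  C_23 = −[(0.85)(-0.05) − (-0.40)(-0.40)] = 0.2025
  C_31 = (-0.40)(-0.45) − (0.00)(0.80) = 0.1800
  C_32 = −[(0.85)(-0.45) − (0.00)(-0.20)] = 0.3825
  C_33 = (0.85)(0.80) − (-0.40)(-0.20) = 0.6000
det(I−A) = Σ_j (I−A)_1j·C_1j = (0.85)(0.6575) + (-0.40)(0.3500) + (0.00)(0.3300) = 0.418875
adj(I−A) = Cᵀ =
  [ 0.6575   0.3400   0.1800]
  [ 0.3500   0.7225   0.3825]
  [ 0.3300   0.2025   0.6000]
(I − A)⁻¹ = adj(I−A) / det(I−A) ≈
  [   1.5697     0.8117     0.4297]
  [   0.8356     1.7249     0.9132]
  [   0.7878     0.4834     1.4324]
Δx = (I − A)⁻¹ Δd with Δd having +75 in the Shipbuilding component and 0 elsewhere.
So Δx_2 = L_21 · (+75), where L_21 = adj(I−A)_21 / det(I−A) = 0.3500 / 0.418875.
Δx_2 = 0.3500 × (+75) / 0.418875 = 26.25 / 0.418875 ≈ 62.67.

Δx_2 = 62.67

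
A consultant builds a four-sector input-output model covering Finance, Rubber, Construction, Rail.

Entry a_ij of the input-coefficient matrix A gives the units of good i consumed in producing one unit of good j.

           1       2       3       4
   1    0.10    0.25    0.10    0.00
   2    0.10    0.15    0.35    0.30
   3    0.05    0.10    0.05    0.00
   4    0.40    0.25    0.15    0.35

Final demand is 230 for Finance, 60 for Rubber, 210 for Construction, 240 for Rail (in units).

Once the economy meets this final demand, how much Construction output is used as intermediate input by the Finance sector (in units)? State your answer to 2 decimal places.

z_31 = 22.56

I − A =
  [   0.90    -0.25    -0.10     0.00]
  [  -0.10     0.85    -0.35    -0.30]
  [  -0.05    -0.10     0.95     0.00]
  [  -0.40    -0.25    -0.15     0.65]
Compute the cofactors C_ij = (−1)^(i+j)·(3×3 minor ij) of I−A; the adjugate is their transpose:
adj(I−A) = Cᵀ =
  [ 0.426375   0.160875   0.115875   0.074250]
  [ 0.189375   0.552500   0.263750   0.255000]
  [ 0.042375   0.066625   0.383500   0.030750]
  [ 0.345000   0.326875   0.261250   0.661875]
det(I−A) = Σ_j (I−A)_1j·C_1j = (0.90)(0.426375) + (-0.25)(0.189375) + (-0.10)(0.042375) + (0.00)(0.345000) = 0.33215625
(I − A)⁻¹ = adj(I−A) / det(I−A) ≈
  [   1.2837     0.4843     0.3489     0.2235]
  [   0.5701     1.6634     0.7941     0.7677]
  [   0.1276     0.2006     1.1546     0.0926]
  [   1.0387     0.9841     0.7865     1.9927]
First solve x = (I − A)⁻¹ d = adj(I−A)·d / det(I−A); in particular x_1 = (0.426375·230 + 0.160875·60 + 0.115875·210 + 0.074250·240) / 0.33215625 = 149.8725 / 0.33215625 ≈ 451.2108.
Intermediate flow from 3 to 1: z_31 = a_31 · x_1 = 0.05 × 149.8725 / 0.33215625 = 7.493625 / 0.33215625 ≈ 22.56.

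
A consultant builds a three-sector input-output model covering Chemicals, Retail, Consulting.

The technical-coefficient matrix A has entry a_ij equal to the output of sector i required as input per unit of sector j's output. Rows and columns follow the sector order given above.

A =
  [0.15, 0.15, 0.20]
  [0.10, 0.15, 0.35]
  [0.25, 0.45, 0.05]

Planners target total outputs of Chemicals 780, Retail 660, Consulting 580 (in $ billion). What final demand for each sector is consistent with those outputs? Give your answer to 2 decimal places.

d_1 = 448.00, d_2 = 280.00, d_3 = 59.00

I − A =
  [   0.85    -0.15    -0.20]
  [  -0.10     0.85    -0.35]
  [  -0.25    -0.45     0.95]
d = (I − A) x:
  d_1 = (+0.85)·780 + (-0.15)·660 + (-0.20)·580 = 448.00
  d_2 = (-0.10)·780 + (+0.85)·660 + (-0.35)·580 = 280.00
  d_3 = (-0.25)·780 + (-0.45)·660 + (+0.95)·580 = 59.00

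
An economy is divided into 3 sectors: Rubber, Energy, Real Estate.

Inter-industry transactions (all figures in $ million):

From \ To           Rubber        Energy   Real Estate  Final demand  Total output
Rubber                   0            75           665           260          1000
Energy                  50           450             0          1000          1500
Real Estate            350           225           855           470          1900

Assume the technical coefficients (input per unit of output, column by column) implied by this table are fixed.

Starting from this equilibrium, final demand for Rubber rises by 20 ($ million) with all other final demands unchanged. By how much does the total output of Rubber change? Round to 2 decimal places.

Technical coefficients a_ij = z_ij / X_j:
  a_11 = 0/1000 = 0.00, a_21 = 50/1000 = 0.05, a_31 = 350/1000 = 0.35
  a_12 = 75/1500 = 0.05, a_22 = 450/1500 = 0.30, a_32 = 225/1500 = 0.15
  a_13 = 665/1900 = 0.35, a_23 = 0/1900 = 0.00, a_33 = 855/1900 = 0.45
I − A =
  [   1.00    -0.05    -0.35]
  [  -0.05     0.70     0.00]
  [  -0.35    -0.15     0.55]
Cofactors of I−A, C_ij = (−1)^(i+j)·(minor ij) (rows/columns in the sector order above):
  C_11 = (0.70)(0.55) − (0.00)(-0.15) = 0.3850
  C_12 = −[(-0.05)(0.55) − (0.00)(-0.35)] = 0.0275
  C_13 = (-0.05)(-0.15) − (0.70)(-0.35) = 0.2525
  C_21 = −[(-0.05)(0.55) − (-0.35)(-0.15)] = 0.0800
  C_22 = (1.00)(0.55) − (-0.35)(-0.35) = 0.4275
  C_23 = −[(1.00)(-0.15) − (-0.05)(-0.35)] = 0.1675
  C_31 = (-0.05)(0.00) − (-0.35)(0.70) = 0.2450
  C_32 = −[(1.00)(0.00) − (-0.35)(-0.05)] = 0.0175
  C_33 = (1.00)(0.70) − (-0.05)(-0.05) = 0.6975
det(I−A) = Σ_j (I−A)_1j·C_1j = (1.00)(0.3850) + (-0.05)(0.0275) + (-0.35)(0.2525) = 0.29525
adj(I−A) = Cᵀ =
  [ 0.3850   0.0800   0.2450]
  [ 0.0275   0.4275   0.0175]
  [ 0.2525   0.1675   0.6975]
(I − A)⁻¹ = adj(I−A) / det(I−A) ≈
  [   1.3040     0.2710     0.8298]
  [   0.0931     1.4479     0.0593]
  [   0.8552     0.5673     2.3624]
Δx = (I − A)⁻¹ Δd with Δd having +20 in the Rubber component and 0 elsewhere.
So Δx_1 = L_11 · (+20), where L_11 = adj(I−A)_11 / det(I−A) = 0.3850 / 0.29525.
Δx_1 = 0.3850 × (+20) / 0.29525 = 7.70 / 0.29525 ≈ 26.08.

Δx_1 = 26.08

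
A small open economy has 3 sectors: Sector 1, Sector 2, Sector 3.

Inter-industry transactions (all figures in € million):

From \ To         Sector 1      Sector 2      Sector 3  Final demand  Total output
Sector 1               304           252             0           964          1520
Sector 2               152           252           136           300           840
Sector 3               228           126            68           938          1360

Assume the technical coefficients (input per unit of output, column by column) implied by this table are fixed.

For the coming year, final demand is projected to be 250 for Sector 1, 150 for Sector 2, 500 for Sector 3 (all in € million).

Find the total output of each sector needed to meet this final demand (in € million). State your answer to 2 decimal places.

Technical coefficients a_ij = z_ij / X_j:
  a_11 = 304/1520 = 0.20, a_21 = 152/1520 = 0.10, a_31 = 228/1520 = 0.15
  a_12 = 252/840 = 0.30, a_22 = 252/840 = 0.30, a_32 = 126/840 = 0.15
  a_13 = 0/1360 = 0.00, a_23 = 136/1360 = 0.10, a_33 = 68/1360 = 0.05
I − A =
  [   0.80    -0.30     0.00]
  [  -0.10     0.70    -0.10]
  [  -0.15    -0.15     0.95]
Cofactors of I−A, C_ij = (−1)^(i+j)·(minor ij) (rows/columns in the sector order above):
  C_11 = (0.70)(0.95) − (-0.10)(-0.15) = 0.6500
  C_12 = −[(-0.10)(0.95) − (-0.10)(-0.15)] = 0.1100
  C_13 = (-0.10)(-0.15) − (0.70)(-0.15) = 0.1200
  C_21 = −[(-0.30)(0.95) − (0.00)(-0.15)] = 0.2850
  C_22 = (0.80)(0.95) − (0.00)(-0.15) = 0.7600
  C_23 = −[(0.80)(-0.15) − (-0.30)(-0.15)] = 0.1650
  C_31 = (-0.30)(-0.10) − (0.00)(0.70) = 0.0300
  C_32 = −[(0.80)(-0.10) − (0.00)(-0.10)] = 0.0800
  C_33 = (0.80)(0.70) − (-0.30)(-0.10) = 0.5300
det(I−A) = Σ_j (I−A)_1j·C_1j = (0.80)(0.6500) + (-0.30)(0.1100) + (0.00)(0.1200) = 0.4870
adj(I−A) = Cᵀ =
  [ 0.6500   0.2850   0.0300]
  [ 0.1100   0.7600   0.0800]
  [ 0.1200   0.1650   0.5300]
(I − A)⁻¹ = adj(I−A) / det(I−A) ≈
  [   1.3347     0.5852     0.0616]
  [   0.2259     1.5606     0.1643]
  [   0.2464     0.3388     1.0883]
x = (I − A)⁻¹ d = adj(I−A)·d / det(I−A), with det(I−A) = 0.4870:
  x_1 = (0.6500·250 + 0.2850·150 + 0.0300·500) / 0.4870 = 220.25 / 0.4870 ≈ 452.26
  x_2 = (0.1100·250 + 0.7600·150 + 0.0800·500) / 0.4870 = 181.50 / 0.4870 ≈ 372.69
  x_3 = (0.1200·250 + 0.1650·150 + 0.5300·500) / 0.4870 = 319.75 / 0.4870 ≈ 656.57

x_1 = 452.26, x_2 = 372.69, x_3 = 656.57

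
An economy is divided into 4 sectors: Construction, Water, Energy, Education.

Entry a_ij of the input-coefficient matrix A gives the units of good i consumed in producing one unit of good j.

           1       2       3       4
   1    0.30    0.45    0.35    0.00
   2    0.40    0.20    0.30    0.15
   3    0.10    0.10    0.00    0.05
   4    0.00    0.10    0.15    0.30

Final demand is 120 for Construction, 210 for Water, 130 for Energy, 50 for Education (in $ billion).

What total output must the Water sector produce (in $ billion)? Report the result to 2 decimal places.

x_2 = 883.02

I − A =
  [   0.70    -0.45    -0.35     0.00]
  [  -0.40     0.80    -0.30    -0.15]
  [  -0.10    -0.10     1.00    -0.05]
  [   0.00    -0.10    -0.15     0.70]
Compute the cofactors C_ij = (−1)^(i+j)·(3×3 minor ij) of I−A; the adjugate is their transpose:
adj(I−A) = Cᵀ =
  [ 0.514250   0.337875   0.295375   0.093500]
  [ 0.300250   0.460250   0.260750   0.117250]
  [ 0.084500   0.084000   0.255500   0.036250]
  [ 0.061000   0.083750   0.092000   0.303500]
det(I−A) = Σ_j (I−A)_1j·C_1j = (0.70)(0.514250) + (-0.45)(0.300250) + (-0.35)(0.084500) + (0.00)(0.061000) = 0.1952875
(I − A)⁻¹ = adj(I−A) / det(I−A) ≈
  [   2.6333     1.7301     1.5125     0.4788]
  [   1.5375     2.3568     1.3352     0.6004]
  [   0.4327     0.4301     1.3083     0.1856]
  [   0.3124     0.4289     0.4711     1.5541]
x = (I − A)⁻¹ d = adj(I−A)·d / det(I−A), with det(I−A) = 0.1952875:
  x_1 = (0.514250·120 + 0.337875·210 + 0.295375·130 + 0.093500·50) / 0.1952875 = 175.7375 / 0.1952875 ≈ 899.89
  x_2 = (0.300250·120 + 0.460250·210 + 0.260750·130 + 0.117250·50) / 0.1952875 = 172.4425 / 0.1952875 ≈ 883.02
  x_3 = (0.084500·120 + 0.084000·210 + 0.255500·130 + 0.036250·50) / 0.1952875 = 62.8075 / 0.1952875 ≈ 321.62
  x_4 = (0.061000·120 + 0.083750·210 + 0.092000·130 + 0.303500·50) / 0.1952875 = 52.0425 / 0.1952875 ≈ 266.49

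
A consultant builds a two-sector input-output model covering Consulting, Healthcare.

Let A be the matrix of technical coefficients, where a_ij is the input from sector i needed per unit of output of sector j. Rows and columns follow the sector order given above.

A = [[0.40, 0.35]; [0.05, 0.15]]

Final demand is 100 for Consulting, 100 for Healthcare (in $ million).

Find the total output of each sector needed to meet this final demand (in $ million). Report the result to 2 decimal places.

x_1 = 243.65, x_2 = 131.98

I − A =
  [   0.60    -0.35]
  [  -0.05     0.85]
det(I−A) = (0.60)(0.85) − (-0.35)(-0.05) = 0.4925
adj(I−A) = [[0.85, 0.35], [0.05, 0.60]]
(I − A)⁻¹ = adj(I−A) / det(I−A) ≈
  [   1.7259     0.7107]
  [   0.1015     1.2183]
x = (I − A)⁻¹ d = adj(I−A)·d / det(I−A), with det(I−A) = 0.4925:
  x_1 = (0.85·100 + 0.35·100) / 0.4925 = 120.00 / 0.4925 ≈ 243.65
  x_2 = (0.05·100 + 0.60·100) / 0.4925 = 65.00 / 0.4925 ≈ 131.98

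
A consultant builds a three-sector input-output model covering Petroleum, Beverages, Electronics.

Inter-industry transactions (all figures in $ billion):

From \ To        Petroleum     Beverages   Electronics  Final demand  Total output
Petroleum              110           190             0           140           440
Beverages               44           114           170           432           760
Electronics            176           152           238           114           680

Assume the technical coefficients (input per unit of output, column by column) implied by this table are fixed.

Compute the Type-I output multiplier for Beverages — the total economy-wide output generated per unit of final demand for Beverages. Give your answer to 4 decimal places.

m_2 = 2.6816

Technical coefficients a_ij = z_ij / X_j:
  a_11 = 110/440 = 0.25, a_21 = 44/440 = 0.10, a_31 = 176/440 = 0.40
  a_12 = 190/760 = 0.25, a_22 = 114/760 = 0.15, a_32 = 152/760 = 0.20
  a_13 = 0/680 = 0.00, a_23 = 170/680 = 0.25, a_33 = 238/680 = 0.35
I − A =
  [   0.75    -0.25     0.00]
  [  -0.10     0.85    -0.25]
  [  -0.40    -0.20     0.65]
Cofactors of I−A, C_ij = (−1)^(i+j)·(minor ij) (rows/columns in the sector order above):
  C_11 = (0.85)(0.65) − (-0.25)(-0.20) = 0.5025
  C_12 = −[(-0.10)(0.65) − (-0.25)(-0.40)] = 0.1650
  C_13 = (-0.10)(-0.20) − (0.85)(-0.40) = 0.3600
  C_21 = −[(-0.25)(0.65) − (0.00)(-0.20)] = 0.1625
  C_22 = (0.75)(0.65) − (0.00)(-0.40) = 0.4875
  C_23 = −[(0.75)(-0.20) − (-0.25)(-0.40)] = 0.2500
  C_31 = (-0.25)(-0.25) − (0.00)(0.85) = 0.0625
  C_32 = −[(0.75)(-0.25) − (0.00)(-0.10)] = 0.1875
  C_33 = (0.75)(0.85) − (-0.25)(-0.10) = 0.6125
det(I−A) = Σ_j (I−A)_1j·C_1j = (0.75)(0.5025) + (-0.25)(0.1650) + (0.00)(0.3600) = 0.335625
adj(I−A) = Cᵀ =
  [ 0.5025   0.1625   0.0625]
  [ 0.1650   0.4875   0.1875]
  [ 0.3600   0.2500   0.6125]
(I − A)⁻¹ = adj(I−A) / det(I−A) ≈
  [   1.49721     0.48417     0.18622]
  [   0.49162     1.45251     0.55866]
  [   1.07263     0.74488     1.82495]
The output multiplier for sector j is the column-j sum of the Leontief inverse (I − A)⁻¹ = adj(I−A) / det(I−A).
Column 2 of adj(I−A): (0.1625, 0.4875, 0.2500); det(I−A) = 0.335625.
m_2 = (0.1625 + 0.4875 + 0.2500) / 0.335625 = 0.90 / 0.335625 ≈ 2.6816.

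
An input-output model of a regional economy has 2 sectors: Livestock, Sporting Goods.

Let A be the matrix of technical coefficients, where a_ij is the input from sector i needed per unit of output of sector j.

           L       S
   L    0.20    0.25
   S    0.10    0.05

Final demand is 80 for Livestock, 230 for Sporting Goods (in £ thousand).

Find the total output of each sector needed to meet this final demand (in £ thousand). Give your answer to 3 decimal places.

x_L = 181.633, x_S = 261.224

I − A =
  [   0.80    -0.25]
  [  -0.10     0.95]
det(I−A) = (0.80)(0.95) − (-0.25)(-0.10) = 0.7350
adj(I−A) = [[0.95, 0.25], [0.10, 0.80]]
(I − A)⁻¹ = adj(I−A) / det(I−A) ≈
  [   1.2925     0.3401]
  [   0.1361     1.0884]
x = (I − A)⁻¹ d = adj(I−A)·d / det(I−A), with det(I−A) = 0.7350:
  x_L = (0.95·80 + 0.25·230) / 0.7350 = 133.50 / 0.7350 ≈ 181.633
  x_S = (0.10·80 + 0.80·230) / 0.7350 = 192.00 / 0.7350 ≈ 261.224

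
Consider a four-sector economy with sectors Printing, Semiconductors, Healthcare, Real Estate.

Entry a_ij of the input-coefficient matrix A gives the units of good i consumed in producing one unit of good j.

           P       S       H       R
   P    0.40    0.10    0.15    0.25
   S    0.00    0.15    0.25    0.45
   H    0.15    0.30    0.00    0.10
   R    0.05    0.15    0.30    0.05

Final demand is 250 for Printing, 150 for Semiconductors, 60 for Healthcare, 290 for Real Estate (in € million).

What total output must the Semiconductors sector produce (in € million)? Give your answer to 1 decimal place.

x_S = 613.4

I − A =
  [   0.60    -0.10    -0.15    -0.25]
  [   0.00     0.85    -0.25    -0.45]
  [  -0.15    -0.30     1.00    -0.10]
  [  -0.05    -0.15    -0.30     0.95]
Compute the cofactors C_ij = (−1)^(i+j)·(3×3 minor ij) of I−A; the adjugate is their transpose:
adj(I−A) = Cᵀ =
  [ 0.599000   0.197000   0.221375   0.274250]
  [ 0.079625   0.506125   0.223750   0.284250]
  [ 0.122000   0.196625   0.431125   0.170625]
  [ 0.082625   0.152375   0.183125   0.442125]
det(I−A) = Σ_j (I−A)_1j·C_1j = (0.60)(0.599000) + (-0.10)(0.079625) + (-0.15)(0.122000) + (-0.25)(0.082625) = 0.31248125
(I − A)⁻¹ = adj(I−A) / det(I−A) ≈
  [   1.9169     0.6304     0.7084     0.8777]
  [   0.2548     1.6197     0.7160     0.9097]
  [   0.3904     0.6292     1.3797     0.5460]
  [   0.2644     0.4876     0.5860     1.4149]
x = (I − A)⁻¹ d = adj(I−A)·d / det(I−A), with det(I−A) = 0.31248125:
  x_P = (0.599000·250 + 0.197000·150 + 0.221375·60 + 0.274250·290) / 0.31248125 = 272.115 / 0.31248125 ≈ 870.8
  x_S = (0.079625·250 + 0.506125·150 + 0.223750·60 + 0.284250·290) / 0.31248125 = 191.6825 / 0.31248125 ≈ 613.4
  x_H = (0.122000·250 + 0.196625·150 + 0.431125·60 + 0.170625·290) / 0.31248125 = 135.3425 / 0.31248125 ≈ 433.1
  x_R = (0.082625·250 + 0.152375·150 + 0.183125·60 + 0.442125·290) / 0.31248125 = 182.71625 / 0.31248125 ≈ 584.7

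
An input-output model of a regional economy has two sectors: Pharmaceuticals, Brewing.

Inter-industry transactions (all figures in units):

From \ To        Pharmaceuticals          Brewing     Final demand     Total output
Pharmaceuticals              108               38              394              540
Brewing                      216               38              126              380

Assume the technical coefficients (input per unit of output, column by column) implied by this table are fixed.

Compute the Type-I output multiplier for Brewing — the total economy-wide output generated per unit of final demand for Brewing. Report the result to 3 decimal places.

Technical coefficients a_ij = z_ij / X_j:
  a_PP = 108/540 = 0.20, a_BP = 216/540 = 0.40
  a_PB = 38/380 = 0.10, a_BB = 38/380 = 0.10
I − A =
  [   0.80    -0.10]
  [  -0.40     0.90]
det(I−A) = (0.80)(0.90) − (-0.10)(-0.40) = 0.6800
adj(I−A) = [[0.90, 0.10], [0.40, 0.80]]
(I − A)⁻¹ = adj(I−A) / det(I−A) ≈
  [   1.3235     0.1471]
  [   0.5882     1.1765]
The output multiplier for sector j is the column-j sum of the Leontief inverse (I − A)⁻¹ = adj(I−A) / det(I−A).
Column B of adj(I−A): (0.10, 0.80); det(I−A) = 0.6800.
m_B = (0.10 + 0.80) / 0.6800 = 0.90 / 0.6800 ≈ 1.324.

m_B = 1.324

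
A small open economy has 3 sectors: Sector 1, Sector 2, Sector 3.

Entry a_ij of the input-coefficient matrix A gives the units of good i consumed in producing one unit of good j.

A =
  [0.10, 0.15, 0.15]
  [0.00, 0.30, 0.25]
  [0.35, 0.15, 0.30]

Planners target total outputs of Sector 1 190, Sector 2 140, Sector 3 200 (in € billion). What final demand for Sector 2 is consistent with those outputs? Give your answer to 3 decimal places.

d_2 = 48.000

I − A =
  [   0.90    -0.15    -0.15]
  [   0.00     0.70    -0.25]
  [  -0.35    -0.15     0.70]
d = (I − A) x:
  d_1 = (+0.90)·190 + (-0.15)·140 + (-0.15)·200 = 120.000
  d_2 = (+0.00)·190 + (+0.70)·140 + (-0.25)·200 = 48.000
  d_3 = (-0.35)·190 + (-0.15)·140 + (+0.70)·200 = 52.500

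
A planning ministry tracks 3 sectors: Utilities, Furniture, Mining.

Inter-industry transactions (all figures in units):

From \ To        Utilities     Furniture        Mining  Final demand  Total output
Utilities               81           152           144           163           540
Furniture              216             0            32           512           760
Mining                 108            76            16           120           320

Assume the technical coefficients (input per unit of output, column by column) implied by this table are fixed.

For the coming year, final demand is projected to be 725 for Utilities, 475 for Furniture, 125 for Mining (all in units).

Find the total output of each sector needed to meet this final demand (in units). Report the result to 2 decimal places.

x_1 = 1394.23, x_2 = 1086.64, x_3 = 539.48

Technical coefficients a_ij = z_ij / X_j:
  a_11 = 81/540 = 0.15, a_21 = 216/540 = 0.40, a_31 = 108/540 = 0.20
  a_12 = 152/760 = 0.20, a_22 = 0/760 = 0.00, a_32 = 76/760 = 0.10
  a_13 = 144/320 = 0.45, a_23 = 32/320 = 0.10, a_33 = 16/320 = 0.05
I − A =
  [   0.85    -0.20    -0.45]
  [  -0.40     1.00    -0.10]
  [  -0.20    -0.10     0.95]
Cofactors of I−A, C_ij = (−1)^(i+j)·(minor ij) (rows/columns in the sector order above):
  C_11 = (1.00)(0.95) − (-0.10)(-0.10) = 0.9400
  C_12 = −[(-0.40)(0.95) − (-0.10)(-0.20)] = 0.4000
  C_13 = (-0.40)(-0.10) − (1.00)(-0.20) = 0.2400
  C_21 = −[(-0.20)(0.95) − (-0.45)(-0.10)] = 0.2350
  C_22 = (0.85)(0.95) − (-0.45)(-0.20) = 0.7175
  C_23 = −[(0.85)(-0.10) − (-0.20)(-0.20)] = 0.1250
  C_31 = (-0.20)(-0.10) − (-0.45)(1.00) = 0.4700
  C_32 = −[(0.85)(-0.10) − (-0.45)(-0.40)] = 0.2650
  C_33 = (0.85)(1.00) − (-0.20)(-0.40) = 0.7700
det(I−A) = Σ_j (I−A)_1j·C_1j = (0.85)(0.9400) + (-0.20)(0.4000) + (-0.45)(0.2400) = 0.6110
adj(I−A) = Cᵀ =
  [ 0.9400   0.2350   0.4700]
  [ 0.4000   0.7175   0.2650]
  [ 0.2400   0.1250   0.7700]
(I − A)⁻¹ = adj(I−A) / det(I−A) ≈
  [   1.5385     0.3846     0.7692]
  [   0.6547     1.1743     0.4337]
  [   0.3928     0.2046     1.2602]
x = (I − A)⁻¹ d = adj(I−A)·d / det(I−A), with det(I−A) = 0.6110:
  x_1 = (0.9400·725 + 0.2350·475 + 0.4700·125) / 0.6110 = 851.875 / 0.6110 ≈ 1394.23
  x_2 = (0.4000·725 + 0.7175·475 + 0.2650·125) / 0.6110 = 663.9375 / 0.6110 ≈ 1086.64
  x_3 = (0.2400·725 + 0.1250·475 + 0.7700·125) / 0.6110 = 329.625 / 0.6110 ≈ 539.48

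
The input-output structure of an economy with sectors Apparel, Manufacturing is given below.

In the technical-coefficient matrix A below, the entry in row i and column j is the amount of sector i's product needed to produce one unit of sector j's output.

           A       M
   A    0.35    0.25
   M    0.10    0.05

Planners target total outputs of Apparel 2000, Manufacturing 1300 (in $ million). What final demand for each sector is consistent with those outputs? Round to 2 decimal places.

d_A = 975.00, d_M = 1035.00

I − A =
  [   0.65    -0.25]
  [  -0.10     0.95]
d = (I − A) x:
  d_A = (+0.65)·2000 + (-0.25)·1300 = 975.00
  d_M = (-0.10)·2000 + (+0.95)·1300 = 1035.00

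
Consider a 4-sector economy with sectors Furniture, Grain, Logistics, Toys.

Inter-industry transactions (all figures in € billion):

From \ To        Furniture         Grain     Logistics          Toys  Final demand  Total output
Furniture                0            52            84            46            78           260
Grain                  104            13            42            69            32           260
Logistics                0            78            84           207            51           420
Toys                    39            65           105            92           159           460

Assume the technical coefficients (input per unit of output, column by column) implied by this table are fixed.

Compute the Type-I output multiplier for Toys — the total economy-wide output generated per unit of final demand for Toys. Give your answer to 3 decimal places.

m_4 = 4.867

Technical coefficients a_ij = z_ij / X_j:
  a_11 = 0/260 = 0.00, a_21 = 104/260 = 0.40, a_31 = 0/260 = 0.00, a_41 = 39/260 = 0.15
  a_12 = 52/260 = 0.20, a_22 = 13/260 = 0.05, a_32 = 78/260 = 0.30, a_42 = 65/260 = 0.25
  a_13 = 84/420 = 0.20, a_23 = 42/420 = 0.10, a_33 = 84/420 = 0.20, a_43 = 105/420 = 0.25
  a_14 = 46/460 = 0.10, a_24 = 69/460 = 0.15, a_34 = 207/460 = 0.45, a_44 = 92/460 = 0.20
I − A =
  [   1.00    -0.20    -0.20    -0.10]
  [  -0.40     0.95    -0.10    -0.15]
  [   0.00    -0.30     0.80    -0.45]
  [  -0.15    -0.25    -0.25     0.80]
Compute the cofactors C_ij = (−1)^(i+j)·(3×3 minor ij) of I−A; the adjugate is their transpose:
adj(I−A) = Cᵀ =
  [ 0.424625   0.203500   0.194250   0.200500]
  [ 0.235750   0.502000   0.194500   0.233000]
  [ 0.211875   0.361500   0.629750   0.448500]
  [ 0.219500   0.308000   0.294000   0.642000]
det(I−A) = Σ_j (I−A)_1j·C_1j = (1.00)(0.424625) + (-0.20)(0.235750) + (-0.20)(0.211875) + (-0.10)(0.219500) = 0.31315
(I − A)⁻¹ = adj(I−A) / det(I−A) ≈
  [   1.3560     0.6498     0.6203     0.6403]
  [   0.7528     1.6031     0.6211     0.7441]
  [   0.6766     1.1544     2.0110     1.4322]
  [   0.7009     0.9836     0.9388     2.0501]
The output multiplier for sector j is the column-j sum of the Leontief inverse (I − A)⁻¹ = adj(I−A) / det(I−A).
Column 4 of adj(I−A): (0.200500, 0.233000, 0.448500, 0.642000); det(I−A) = 0.31315.
m_4 = (0.200500 + 0.233000 + 0.448500 + 0.642000) / 0.31315 = 1.524 / 0.31315 ≈ 4.867.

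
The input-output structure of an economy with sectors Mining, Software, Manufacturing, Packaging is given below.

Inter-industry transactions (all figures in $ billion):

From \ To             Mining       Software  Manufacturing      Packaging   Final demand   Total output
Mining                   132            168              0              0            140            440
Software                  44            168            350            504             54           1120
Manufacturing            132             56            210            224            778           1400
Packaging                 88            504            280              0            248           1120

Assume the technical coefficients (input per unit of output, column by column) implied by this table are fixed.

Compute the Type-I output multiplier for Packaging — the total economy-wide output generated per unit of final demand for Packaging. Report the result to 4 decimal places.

Technical coefficients a_ij = z_ij / X_j:
  a_11 = 132/440 = 0.30, a_21 = 44/440 = 0.10, a_31 = 132/440 = 0.30, a_41 = 88/440 = 0.20
  a_12 = 168/1120 = 0.15, a_22 = 168/1120 = 0.15, a_32 = 56/1120 = 0.05, a_42 = 504/1120 = 0.45
  a_13 = 0/1400 = 0.00, a_23 = 350/1400 = 0.25, a_33 = 210/1400 = 0.15, a_43 = 280/1400 = 0.20
  a_14 = 0/1120 = 0.00, a_24 = 504/1120 = 0.45, a_34 = 224/1120 = 0.20, a_44 = 0/1120 = 0.00
I − A =
  [   0.70    -0.15     0.00     0.00]
  [  -0.10     0.85    -0.25    -0.45]
  [  -0.30    -0.05     0.85    -0.20]
  [  -0.20    -0.45    -0.20     1.00]
Compute the cofactors C_ij = (−1)^(i+j)·(3×3 minor ij) of I−A; the adjugate is their transpose:
adj(I−A) = Cᵀ =
  [ 0.476875   0.121500   0.051000   0.064875]
  [ 0.269500   0.567000   0.238000   0.302750]
  [ 0.246750   0.149000   0.424750   0.152000]
  [ 0.266000   0.309250   0.202250   0.473000]
det(I−A) = Σ_j (I−A)_1j·C_1j = (0.70)(0.476875) + (-0.15)(0.269500) + (0.00)(0.246750) + (0.00)(0.266000) = 0.2933875
(I − A)⁻¹ = adj(I−A) / det(I−A) ≈
  [   1.62541     0.41413     0.17383     0.22112]
  [   0.91858     1.93260     0.81121     1.03191]
  [   0.84104     0.50786     1.44774     0.51809]
  [   0.90665     1.05407     0.68936     1.61220]
The output multiplier for sector j is the column-j sum of the Leontief inverse (I − A)⁻¹ = adj(I−A) / det(I−A).
Column 4 of adj(I−A): (0.064875, 0.302750, 0.152000, 0.473000); det(I−A) = 0.2933875.
m_4 = (0.064875 + 0.302750 + 0.152000 + 0.473000) / 0.2933875 = 0.992625 / 0.2933875 ≈ 3.3833.

m_4 = 3.3833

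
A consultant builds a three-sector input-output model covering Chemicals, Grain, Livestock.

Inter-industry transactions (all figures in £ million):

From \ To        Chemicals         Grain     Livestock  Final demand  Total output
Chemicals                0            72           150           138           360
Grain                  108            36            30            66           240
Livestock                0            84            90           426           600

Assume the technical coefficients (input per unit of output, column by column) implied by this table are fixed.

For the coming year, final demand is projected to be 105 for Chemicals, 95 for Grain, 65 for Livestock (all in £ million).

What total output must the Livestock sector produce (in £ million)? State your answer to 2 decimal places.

x_3 = 155.54

Technical coefficients a_ij = z_ij / X_j:
  a_11 = 0/360 = 0.00, a_21 = 108/360 = 0.30, a_31 = 0/360 = 0.00
  a_12 = 72/240 = 0.30, a_22 = 36/240 = 0.15, a_32 = 84/240 = 0.35
  a_13 = 150/600 = 0.25, a_23 = 30/600 = 0.05, a_33 = 90/600 = 0.15
I − A =
  [   1.00    -0.30    -0.25]
  [  -0.30     0.85    -0.05]
  [   0.00    -0.35     0.85]
Cofactors of I−A, C_ij = (−1)^(i+j)·(minor ij) (rows/columns in the sector order above):
  C_11 = (0.85)(0.85) − (-0.05)(-0.35) = 0.7050
  C_12 = −[(-0.30)(0.85) − (-0.05)(0.00)] = 0.2550
  C_13 = (-0.30)(-0.35) − (0.85)(0.00) = 0.1050
  C_21 = −[(-0.30)(0.85) − (-0.25)(-0.35)] = 0.3425
  C_22 = (1.00)(0.85) − (-0.25)(0.00) = 0.8500
  C_23 = −[(1.00)(-0.35) − (-0.30)(0.00)] = 0.3500
  C_31 = (-0.30)(-0.05) − (-0.25)(0.85) = 0.2275
  C_32 = −[(1.00)(-0.05) − (-0.25)(-0.30)] = 0.1250
  C_33 = (1.00)(0.85) − (-0.30)(-0.30) = 0.7600
det(I−A) = Σ_j (I−A)_1j·C_1j = (1.00)(0.7050) + (-0.30)(0.2550) + (-0.25)(0.1050) = 0.60225
adj(I−A) = Cᵀ =
  [ 0.7050   0.3425   0.2275]
  [ 0.2550   0.8500   0.1250]
  [ 0.1050   0.3500   0.7600]
(I − A)⁻¹ = adj(I−A) / det(I−A) ≈
  [   1.1706     0.5687     0.3778]
  [   0.4234     1.4114     0.2076]
  [   0.1743     0.5812     1.2619]
x = (I − A)⁻¹ d = adj(I−A)·d / det(I−A), with det(I−A) = 0.60225:
  x_1 = (0.7050·105 + 0.3425·95 + 0.2275·65) / 0.60225 = 121.35 / 0.60225 ≈ 201.49
  x_2 = (0.2550·105 + 0.8500·95 + 0.1250·65) / 0.60225 = 115.65 / 0.60225 ≈ 192.03
  x_3 = (0.1050·105 + 0.3500·95 + 0.7600·65) / 0.60225 = 93.675 / 0.60225 ≈ 155.54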